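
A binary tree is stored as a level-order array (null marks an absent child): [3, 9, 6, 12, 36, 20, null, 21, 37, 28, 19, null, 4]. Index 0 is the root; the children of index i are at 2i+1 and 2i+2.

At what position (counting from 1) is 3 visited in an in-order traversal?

8

In-order visits the left subtree, then the node, then the right subtree.
At 3: go left to 9.
  At 9: go left to 12.
    At 12: go left to 21.
      21 is a leaf — visit 21.
    Visit 12.
    At 12: go right to 37.
      37 is a leaf — visit 37.
  Visit 9.
  At 9: go right to 36.
    At 36: go left to 28.
      28 is a leaf — visit 28.
    Visit 36.
    At 36: go right to 19.
      19 is a leaf — visit 19.
Visit 3.
At 3: go right to 6.
  At 6: go left to 20.
    At 20: no left child.
    Visit 20.
    At 20: go right to 4.
      4 is a leaf — visit 4.
  Visit 6.
  At 6: no right child.
Full in-order sequence: 21, 12, 37, 9, 28, 36, 19, 3, 20, 4, 6.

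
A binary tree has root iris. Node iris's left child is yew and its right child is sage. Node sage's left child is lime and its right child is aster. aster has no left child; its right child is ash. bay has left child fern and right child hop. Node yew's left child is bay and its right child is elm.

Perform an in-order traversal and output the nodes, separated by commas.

fern, bay, hop, yew, elm, iris, lime, sage, aster, ash

In-order visits the left subtree, then the node, then the right subtree.
At iris: go left to yew.
  At yew: go left to bay.
    At bay: go left to fern.
      fern is a leaf — visit fern.
    Visit bay.
    At bay: go right to hop.
      hop is a leaf — visit hop.
  Visit yew.
  At yew: go right to elm.
    elm is a leaf — visit elm.
Visit iris.
At iris: go right to sage.
  At sage: go left to lime.
    lime is a leaf — visit lime.
  Visit sage.
  At sage: go right to aster.
    At aster: no left child.
    Visit aster.
    At aster: go right to ash.
      ash is a leaf — visit ash.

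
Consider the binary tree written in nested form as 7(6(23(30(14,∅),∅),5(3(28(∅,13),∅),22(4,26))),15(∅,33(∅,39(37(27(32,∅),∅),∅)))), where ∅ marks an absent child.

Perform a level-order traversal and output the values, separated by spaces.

7 6 15 23 5 33 30 3 22 39 14 28 4 26 37 13 27 32

Level-order visits nodes level by level from the root, left to right within each level.
Level 0: 7
Level 1: 6, 15
Level 2: 23, 5, 33
Level 3: 30, 3, 22, 39
Level 4: 14, 28, 4, 26, 37
Level 5: 13, 27
Level 6: 32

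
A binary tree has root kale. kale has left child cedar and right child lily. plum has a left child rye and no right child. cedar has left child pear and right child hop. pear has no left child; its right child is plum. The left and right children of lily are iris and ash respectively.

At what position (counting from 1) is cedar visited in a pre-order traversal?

Pre-order visits the node, then its left subtree, then its right subtree.
Visit kale.
At kale: go left to cedar.
  Visit cedar.
  At cedar: go left to pear.
    Visit pear.
    At pear: no left child.
    At pear: go right to plum.
      Visit plum.
      At plum: go left to rye.
        rye is a leaf — visit rye.
      At plum: no right child.
  At cedar: go right to hop.
    hop is a leaf — visit hop.
At kale: go right to lily.
  Visit lily.
  At lily: go left to iris.
    iris is a leaf — visit iris.
  At lily: go right to ash.
    ash is a leaf — visit ash.
Full pre-order sequence: kale, cedar, pear, plum, rye, hop, lily, iris, ash.

2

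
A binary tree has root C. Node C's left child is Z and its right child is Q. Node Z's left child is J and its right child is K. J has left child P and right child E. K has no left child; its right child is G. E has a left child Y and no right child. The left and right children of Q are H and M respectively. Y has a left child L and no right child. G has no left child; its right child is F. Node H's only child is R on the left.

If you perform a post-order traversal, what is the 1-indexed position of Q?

Post-order visits the left subtree, then the right subtree, then the node.
At C: go left to Z.
  At Z: go left to J.
    At J: go left to P.
      P is a leaf — visit P.
    At J: go right to E.
      At E: go left to Y.
        At Y: go left to L.
          L is a leaf — visit L.
        At Y: no right child.
        Visit Y.
      At E: no right child.
      Visit E.
    Visit J.
  At Z: go right to K.
    At K: no left child.
    At K: go right to G.
      At G: no left child.
      At G: go right to F.
        F is a leaf — visit F.
      Visit G.
    Visit K.
  Visit Z.
At C: go right to Q.
  At Q: go left to H.
    At H: go left to R.
      R is a leaf — visit R.
    At H: no right child.
    Visit H.
  At Q: go right to M.
    M is a leaf — visit M.
  Visit Q.
Visit C.
Full post-order sequence: P, L, Y, E, J, F, G, K, Z, R, H, M, Q, C.

13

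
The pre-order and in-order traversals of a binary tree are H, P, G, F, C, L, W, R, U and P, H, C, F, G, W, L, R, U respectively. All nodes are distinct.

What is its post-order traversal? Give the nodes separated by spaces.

P C F W U R L G H

The first element of pre-order is the root; it splits in-order into left and right subtrees.
Root H: left subtree has 1 node {P}, right has 7 {C, F, G, W, L, R, U}.
  Root G: left subtree has 2 nodes {C, F}, right has 4 {W, L, R, U}.
    Root F: left subtree has 1 node {C}, right has 0 { }.
    Root L: left subtree has 1 node {W}, right has 2 {R, U}.
      Root R: left subtree has 0 nodes { }, right has 1 {U}.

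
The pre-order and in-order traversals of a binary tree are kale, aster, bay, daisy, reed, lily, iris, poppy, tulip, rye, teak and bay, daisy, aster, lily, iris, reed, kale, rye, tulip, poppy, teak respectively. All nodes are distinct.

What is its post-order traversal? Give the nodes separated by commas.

The first element of pre-order is the root; it splits in-order into left and right subtrees.
Root kale: left subtree has 6 nodes {bay, daisy, aster, lily, iris, reed}, right has 4 {rye, tulip, poppy, teak}.
  Root aster: left subtree has 2 nodes {bay, daisy}, right has 3 {lily, iris, reed}.
    Root bay: left subtree has 0 nodes { }, right has 1 {daisy}.
    Root reed: left subtree has 2 nodes {lily, iris}, right has 0 { }.
      Root lily: left subtree has 0 nodes { }, right has 1 {iris}.
  Root poppy: left subtree has 2 nodes {rye, tulip}, right has 1 {teak}.
    Root tulip: left subtree has 1 node {rye}, right has 0 { }.

daisy, bay, iris, lily, reed, aster, rye, tulip, teak, poppy, kale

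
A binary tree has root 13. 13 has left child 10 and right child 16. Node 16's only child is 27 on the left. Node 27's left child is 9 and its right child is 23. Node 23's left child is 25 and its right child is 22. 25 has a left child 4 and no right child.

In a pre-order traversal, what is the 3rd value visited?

16

Pre-order visits the node, then its left subtree, then its right subtree.
Visit 13.
At 13: go left to 10.
  10 is a leaf — visit 10.
At 13: go right to 16.
  Visit 16.
  At 16: go left to 27.
    Visit 27.
    At 27: go left to 9.
      9 is a leaf — visit 9.
    At 27: go right to 23.
      Visit 23.
      At 23: go left to 25.
        Visit 25.
        At 25: go left to 4.
          4 is a leaf — visit 4.
        At 25: no right child.
      At 23: go right to 22.
        22 is a leaf — visit 22.
  At 16: no right child.
Full pre-order sequence: 13, 10, 16, 27, 9, 23, 25, 4, 22.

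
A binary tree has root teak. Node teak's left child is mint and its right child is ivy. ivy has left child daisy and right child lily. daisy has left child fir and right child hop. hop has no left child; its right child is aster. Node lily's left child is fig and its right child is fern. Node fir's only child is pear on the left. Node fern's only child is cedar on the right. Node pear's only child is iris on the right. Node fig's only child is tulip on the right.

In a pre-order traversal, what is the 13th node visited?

fern

Pre-order visits the node, then its left subtree, then its right subtree.
Visit teak.
At teak: go left to mint.
  mint is a leaf — visit mint.
At teak: go right to ivy.
  Visit ivy.
  At ivy: go left to daisy.
    Visit daisy.
    At daisy: go left to fir.
      Visit fir.
      At fir: go left to pear.
        Visit pear.
        At pear: no left child.
        At pear: go right to iris.
          iris is a leaf — visit iris.
      At fir: no right child.
    At daisy: go right to hop.
      Visit hop.
      At hop: no left child.
      At hop: go right to aster.
        aster is a leaf — visit aster.
  At ivy: go right to lily.
    Visit lily.
    At lily: go left to fig.
      Visit fig.
      At fig: no left child.
      At fig: go right to tulip.
        tulip is a leaf — visit tulip.
    At lily: go right to fern.
      Visit fern.
      At fern: no left child.
      At fern: go right to cedar.
        cedar is a leaf — visit cedar.
Full pre-order sequence: teak, mint, ivy, daisy, fir, pear, iris, hop, aster, lily, fig, tulip, fern, cedar.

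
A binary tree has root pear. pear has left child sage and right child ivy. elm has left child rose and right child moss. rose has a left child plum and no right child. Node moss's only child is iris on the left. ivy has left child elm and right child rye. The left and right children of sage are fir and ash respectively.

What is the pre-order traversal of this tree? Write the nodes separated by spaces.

Pre-order visits the node, then its left subtree, then its right subtree.
Visit pear.
At pear: go left to sage.
  Visit sage.
  At sage: go left to fir.
    fir is a leaf — visit fir.
  At sage: go right to ash.
    ash is a leaf — visit ash.
At pear: go right to ivy.
  Visit ivy.
  At ivy: go left to elm.
    Visit elm.
    At elm: go left to rose.
      Visit rose.
      At rose: go left to plum.
        plum is a leaf — visit plum.
      At rose: no right child.
    At elm: go right to moss.
      Visit moss.
      At moss: go left to iris.
        iris is a leaf — visit iris.
      At moss: no right child.
  At ivy: go right to rye.
    rye is a leaf — visit rye.

pear sage fir ash ivy elm rose plum moss iris rye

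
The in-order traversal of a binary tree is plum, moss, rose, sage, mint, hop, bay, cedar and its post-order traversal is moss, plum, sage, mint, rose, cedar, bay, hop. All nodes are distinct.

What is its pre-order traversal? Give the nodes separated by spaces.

hop rose plum moss mint sage bay cedar

The last element of post-order is the root; it splits in-order into left and right subtrees.
Root hop: left subtree has 5 nodes {plum, moss, rose, sage, mint}, right has 2 {bay, cedar}.
  Root rose: left subtree has 2 nodes {plum, moss}, right has 2 {sage, mint}.
    Root plum: left subtree has 0 nodes { }, right has 1 {moss}.
    Root mint: left subtree has 1 node {sage}, right has 0 { }.
  Root bay: left subtree has 0 nodes { }, right has 1 {cedar}.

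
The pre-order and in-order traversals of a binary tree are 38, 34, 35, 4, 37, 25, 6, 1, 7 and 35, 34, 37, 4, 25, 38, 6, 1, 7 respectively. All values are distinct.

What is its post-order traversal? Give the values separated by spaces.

The first element of pre-order is the root; it splits in-order into left and right subtrees.
Root 38: left subtree has 5 nodes {35, 34, 37, 4, 25}, right has 3 {6, 1, 7}.
  Root 34: left subtree has 1 node {35}, right has 3 {37, 4, 25}.
    Root 4: left subtree has 1 node {37}, right has 1 {25}.
  Root 6: left subtree has 0 nodes { }, right has 2 {1, 7}.
    Root 1: left subtree has 0 nodes { }, right has 1 {7}.

35 37 25 4 34 7 1 6 38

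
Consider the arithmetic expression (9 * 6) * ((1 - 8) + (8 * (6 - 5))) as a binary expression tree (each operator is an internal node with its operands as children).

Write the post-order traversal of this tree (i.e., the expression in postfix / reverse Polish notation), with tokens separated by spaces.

9 6 * 1 8 - 8 6 5 - * + *

Post-order on an expression tree gives postfix notation: for each operator, emit left operand, right operand, then the operator.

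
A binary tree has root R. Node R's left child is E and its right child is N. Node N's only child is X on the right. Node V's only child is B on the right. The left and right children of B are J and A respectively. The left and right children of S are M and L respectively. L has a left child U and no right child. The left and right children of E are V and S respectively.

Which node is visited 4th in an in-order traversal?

In-order visits the left subtree, then the node, then the right subtree.
At R: go left to E.
  At E: go left to V.
    At V: no left child.
    Visit V.
    At V: go right to B.
      At B: go left to J.
        J is a leaf — visit J.
      Visit B.
      At B: go right to A.
        A is a leaf — visit A.
  Visit E.
  At E: go right to S.
    At S: go left to M.
      M is a leaf — visit M.
    Visit S.
    At S: go right to L.
      At L: go left to U.
        U is a leaf — visit U.
      Visit L.
      At L: no right child.
Visit R.
At R: go right to N.
  At N: no left child.
  Visit N.
  At N: go right to X.
    X is a leaf — visit X.
Full in-order sequence: V, J, B, A, E, M, S, U, L, R, N, X.

A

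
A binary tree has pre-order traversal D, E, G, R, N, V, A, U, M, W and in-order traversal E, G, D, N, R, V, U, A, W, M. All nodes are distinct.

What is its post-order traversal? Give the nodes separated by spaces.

G E N U W M A V R D

The first element of pre-order is the root; it splits in-order into left and right subtrees.
Root D: left subtree has 2 nodes {E, G}, right has 7 {N, R, V, U, A, W, M}.
  Root E: left subtree has 0 nodes { }, right has 1 {G}.
  Root R: left subtree has 1 node {N}, right has 5 {V, U, A, W, M}.
    Root V: left subtree has 0 nodes { }, right has 4 {U, A, W, M}.
      Root A: left subtree has 1 node {U}, right has 2 {W, M}.
        Root M: left subtree has 1 node {W}, right has 0 { }.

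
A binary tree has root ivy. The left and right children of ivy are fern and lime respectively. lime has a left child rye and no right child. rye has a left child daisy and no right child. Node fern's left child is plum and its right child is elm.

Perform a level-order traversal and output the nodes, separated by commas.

ivy, fern, lime, plum, elm, rye, daisy

Level-order visits nodes level by level from the root, left to right within each level.
Level 0: ivy
Level 1: fern, lime
Level 2: plum, elm, rye
Level 3: daisy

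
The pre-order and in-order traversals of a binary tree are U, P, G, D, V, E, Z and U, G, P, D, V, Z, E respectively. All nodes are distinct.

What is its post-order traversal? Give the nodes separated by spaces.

The first element of pre-order is the root; it splits in-order into left and right subtrees.
Root U: left subtree has 0 nodes { }, right has 6 {G, P, D, V, Z, E}.
  Root P: left subtree has 1 node {G}, right has 4 {D, V, Z, E}.
    Root D: left subtree has 0 nodes { }, right has 3 {V, Z, E}.
      Root V: left subtree has 0 nodes { }, right has 2 {Z, E}.
        Root E: left subtree has 1 node {Z}, right has 0 { }.

G Z E V D P U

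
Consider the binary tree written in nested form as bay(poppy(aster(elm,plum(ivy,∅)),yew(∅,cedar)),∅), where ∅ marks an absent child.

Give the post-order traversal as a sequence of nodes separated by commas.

Post-order visits the left subtree, then the right subtree, then the node.
At bay: go left to poppy.
  At poppy: go left to aster.
    At aster: go left to elm.
      elm is a leaf — visit elm.
    At aster: go right to plum.
      At plum: go left to ivy.
        ivy is a leaf — visit ivy.
      At plum: no right child.
      Visit plum.
    Visit aster.
  At poppy: go right to yew.
    At yew: no left child.
    At yew: go right to cedar.
      cedar is a leaf — visit cedar.
    Visit yew.
  Visit poppy.
At bay: no right child.
Visit bay.

elm, ivy, plum, aster, cedar, yew, poppy, bay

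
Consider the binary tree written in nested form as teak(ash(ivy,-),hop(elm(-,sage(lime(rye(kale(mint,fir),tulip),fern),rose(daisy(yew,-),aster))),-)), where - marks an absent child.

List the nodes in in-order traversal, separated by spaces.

In-order visits the left subtree, then the node, then the right subtree.
At teak: go left to ash.
  At ash: go left to ivy.
    ivy is a leaf — visit ivy.
  Visit ash.
  At ash: no right child.
Visit teak.
At teak: go right to hop.
  At hop: go left to elm.
    At elm: no left child.
    Visit elm.
    At elm: go right to sage.
      At sage: go left to lime.
        At lime: go left to rye.
          At rye: go left to kale.
            At kale: go left to mint.
              mint is a leaf — visit mint.
            Visit kale.
            At kale: go right to fir.
              fir is a leaf — visit fir.
          Visit rye.
          At rye: go right to tulip.
            tulip is a leaf — visit tulip.
        Visit lime.
        At lime: go right to fern.
          fern is a leaf — visit fern.
      Visit sage.
      At sage: go right to rose.
        At rose: go left to daisy.
          At daisy: go left to yew.
            yew is a leaf — visit yew.
          Visit daisy.
          At daisy: no right child.
        Visit rose.
        At rose: go right to aster.
          aster is a leaf — visit aster.
  Visit hop.
  At hop: no right child.

ivy ash teak elm mint kale fir rye tulip lime fern sage yew daisy rose aster hop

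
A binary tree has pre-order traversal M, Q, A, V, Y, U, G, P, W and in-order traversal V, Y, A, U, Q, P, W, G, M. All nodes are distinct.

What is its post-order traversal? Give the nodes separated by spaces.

Y V U A W P G Q M

The first element of pre-order is the root; it splits in-order into left and right subtrees.
Root M: left subtree has 8 nodes {V, Y, A, U, Q, P, W, G}, right has 0 { }.
  Root Q: left subtree has 4 nodes {V, Y, A, U}, right has 3 {P, W, G}.
    Root A: left subtree has 2 nodes {V, Y}, right has 1 {U}.
      Root V: left subtree has 0 nodes { }, right has 1 {Y}.
    Root G: left subtree has 2 nodes {P, W}, right has 0 { }.
      Root P: left subtree has 0 nodes { }, right has 1 {W}.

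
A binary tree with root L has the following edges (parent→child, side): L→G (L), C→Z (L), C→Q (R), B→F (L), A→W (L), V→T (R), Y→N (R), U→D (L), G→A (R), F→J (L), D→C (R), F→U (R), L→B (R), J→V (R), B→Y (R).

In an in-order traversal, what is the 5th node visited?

In-order visits the left subtree, then the node, then the right subtree.
At L: go left to G.
  At G: no left child.
  Visit G.
  At G: go right to A.
    At A: go left to W.
      W is a leaf — visit W.
    Visit A.
    At A: no right child.
Visit L.
At L: go right to B.
  At B: go left to F.
    At F: go left to J.
      At J: no left child.
      Visit J.
      At J: go right to V.
        At V: no left child.
        Visit V.
        At V: go right to T.
          T is a leaf — visit T.
    Visit F.
    At F: go right to U.
      At U: go left to D.
        At D: no left child.
        Visit D.
        At D: go right to C.
          At C: go left to Z.
            Z is a leaf — visit Z.
          Visit C.
          At C: go right to Q.
            Q is a leaf — visit Q.
      Visit U.
      At U: no right child.
  Visit B.
  At B: go right to Y.
    At Y: no left child.
    Visit Y.
    At Y: go right to N.
      N is a leaf — visit N.
Full in-order sequence: G, W, A, L, J, V, T, F, D, Z, C, Q, U, B, Y, N.

J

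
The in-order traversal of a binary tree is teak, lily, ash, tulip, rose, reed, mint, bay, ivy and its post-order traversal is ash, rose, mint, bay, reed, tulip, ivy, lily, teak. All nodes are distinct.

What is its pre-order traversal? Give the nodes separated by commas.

The last element of post-order is the root; it splits in-order into left and right subtrees.
Root teak: left subtree has 0 nodes { }, right has 8 {lily, ash, tulip, rose, reed, mint, bay, ivy}.
  Root lily: left subtree has 0 nodes { }, right has 7 {ash, tulip, rose, reed, mint, bay, ivy}.
    Root ivy: left subtree has 6 nodes {ash, tulip, rose, reed, mint, bay}, right has 0 { }.
      Root tulip: left subtree has 1 node {ash}, right has 4 {rose, reed, mint, bay}.
        Root reed: left subtree has 1 node {rose}, right has 2 {mint, bay}.
          Root bay: left subtree has 1 node {mint}, right has 0 { }.

teak, lily, ivy, tulip, ash, reed, rose, bay, mint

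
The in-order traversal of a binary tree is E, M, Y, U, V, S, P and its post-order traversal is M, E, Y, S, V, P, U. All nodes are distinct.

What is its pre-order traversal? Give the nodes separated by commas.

The last element of post-order is the root; it splits in-order into left and right subtrees.
Root U: left subtree has 3 nodes {E, M, Y}, right has 3 {V, S, P}.
  Root Y: left subtree has 2 nodes {E, M}, right has 0 { }.
    Root E: left subtree has 0 nodes { }, right has 1 {M}.
  Root P: left subtree has 2 nodes {V, S}, right has 0 { }.
    Root V: left subtree has 0 nodes { }, right has 1 {S}.

U, Y, E, M, P, V, S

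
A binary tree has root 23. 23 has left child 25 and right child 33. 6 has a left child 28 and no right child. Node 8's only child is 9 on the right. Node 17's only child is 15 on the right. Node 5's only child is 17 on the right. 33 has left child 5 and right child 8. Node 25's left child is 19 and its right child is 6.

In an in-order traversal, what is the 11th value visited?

In-order visits the left subtree, then the node, then the right subtree.
At 23: go left to 25.
  At 25: go left to 19.
    19 is a leaf — visit 19.
  Visit 25.
  At 25: go right to 6.
    At 6: go left to 28.
      28 is a leaf — visit 28.
    Visit 6.
    At 6: no right child.
Visit 23.
At 23: go right to 33.
  At 33: go left to 5.
    At 5: no left child.
    Visit 5.
    At 5: go right to 17.
      At 17: no left child.
      Visit 17.
      At 17: go right to 15.
        15 is a leaf — visit 15.
  Visit 33.
  At 33: go right to 8.
    At 8: no left child.
    Visit 8.
    At 8: go right to 9.
      9 is a leaf — visit 9.
Full in-order sequence: 19, 25, 28, 6, 23, 5, 17, 15, 33, 8, 9.

9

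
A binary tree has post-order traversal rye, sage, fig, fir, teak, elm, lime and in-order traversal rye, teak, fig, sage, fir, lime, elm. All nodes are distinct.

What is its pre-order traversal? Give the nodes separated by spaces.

The last element of post-order is the root; it splits in-order into left and right subtrees.
Root lime: left subtree has 5 nodes {rye, teak, fig, sage, fir}, right has 1 {elm}.
  Root teak: left subtree has 1 node {rye}, right has 3 {fig, sage, fir}.
    Root fir: left subtree has 2 nodes {fig, sage}, right has 0 { }.
      Root fig: left subtree has 0 nodes { }, right has 1 {sage}.

lime teak rye fir fig sage elm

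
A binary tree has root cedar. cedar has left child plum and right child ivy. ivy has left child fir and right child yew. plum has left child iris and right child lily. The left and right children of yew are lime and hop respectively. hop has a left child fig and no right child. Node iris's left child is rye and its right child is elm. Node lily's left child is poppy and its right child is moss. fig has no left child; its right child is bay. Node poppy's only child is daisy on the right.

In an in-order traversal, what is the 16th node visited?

In-order visits the left subtree, then the node, then the right subtree.
At cedar: go left to plum.
  At plum: go left to iris.
    At iris: go left to rye.
      rye is a leaf — visit rye.
    Visit iris.
    At iris: go right to elm.
      elm is a leaf — visit elm.
  Visit plum.
  At plum: go right to lily.
    At lily: go left to poppy.
      At poppy: no left child.
      Visit poppy.
      At poppy: go right to daisy.
        daisy is a leaf — visit daisy.
    Visit lily.
    At lily: go right to moss.
      moss is a leaf — visit moss.
Visit cedar.
At cedar: go right to ivy.
  At ivy: go left to fir.
    fir is a leaf — visit fir.
  Visit ivy.
  At ivy: go right to yew.
    At yew: go left to lime.
      lime is a leaf — visit lime.
    Visit yew.
    At yew: go right to hop.
      At hop: go left to fig.
        At fig: no left child.
        Visit fig.
        At fig: go right to bay.
          bay is a leaf — visit bay.
      Visit hop.
      At hop: no right child.
Full in-order sequence: rye, iris, elm, plum, poppy, daisy, lily, moss, cedar, fir, ivy, lime, yew, fig, bay, hop.

hop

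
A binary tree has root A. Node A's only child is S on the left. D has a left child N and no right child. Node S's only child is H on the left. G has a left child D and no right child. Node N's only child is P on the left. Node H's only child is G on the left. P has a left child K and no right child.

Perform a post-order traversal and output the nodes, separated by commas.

K, P, N, D, G, H, S, A

Post-order visits the left subtree, then the right subtree, then the node.
At A: go left to S.
  At S: go left to H.
    At H: go left to G.
      At G: go left to D.
        At D: go left to N.
          At N: go left to P.
            At P: go left to K.
              K is a leaf — visit K.
            At P: no right child.
            Visit P.
          At N: no right child.
          Visit N.
        At D: no right child.
        Visit D.
      At G: no right child.
      Visit G.
    At H: no right child.
    Visit H.
  At S: no right child.
  Visit S.
At A: no right child.
Visit A.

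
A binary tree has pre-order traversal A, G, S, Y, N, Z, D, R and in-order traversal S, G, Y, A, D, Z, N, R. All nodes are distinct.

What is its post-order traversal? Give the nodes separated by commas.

S, Y, G, D, Z, R, N, A

The first element of pre-order is the root; it splits in-order into left and right subtrees.
Root A: left subtree has 3 nodes {S, G, Y}, right has 4 {D, Z, N, R}.
  Root G: left subtree has 1 node {S}, right has 1 {Y}.
  Root N: left subtree has 2 nodes {D, Z}, right has 1 {R}.
    Root Z: left subtree has 1 node {D}, right has 0 { }.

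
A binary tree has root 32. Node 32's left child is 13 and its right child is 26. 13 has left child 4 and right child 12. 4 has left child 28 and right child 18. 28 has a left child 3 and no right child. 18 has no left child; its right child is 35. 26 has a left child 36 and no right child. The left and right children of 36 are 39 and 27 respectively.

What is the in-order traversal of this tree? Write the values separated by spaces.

3 28 4 18 35 13 12 32 39 36 27 26

In-order visits the left subtree, then the node, then the right subtree.
At 32: go left to 13.
  At 13: go left to 4.
    At 4: go left to 28.
      At 28: go left to 3.
        3 is a leaf — visit 3.
      Visit 28.
      At 28: no right child.
    Visit 4.
    At 4: go right to 18.
      At 18: no left child.
      Visit 18.
      At 18: go right to 35.
        35 is a leaf — visit 35.
  Visit 13.
  At 13: go right to 12.
    12 is a leaf — visit 12.
Visit 32.
At 32: go right to 26.
  At 26: go left to 36.
    At 36: go left to 39.
      39 is a leaf — visit 39.
    Visit 36.
    At 36: go right to 27.
      27 is a leaf — visit 27.
  Visit 26.
  At 26: no right child.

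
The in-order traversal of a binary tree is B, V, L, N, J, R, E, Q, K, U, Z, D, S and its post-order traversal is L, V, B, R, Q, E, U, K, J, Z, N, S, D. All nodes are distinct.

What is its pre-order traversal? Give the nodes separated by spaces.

The last element of post-order is the root; it splits in-order into left and right subtrees.
Root D: left subtree has 11 nodes {B, V, L, N, J, R, E, Q, K, U, Z}, right has 1 {S}.
  Root N: left subtree has 3 nodes {B, V, L}, right has 7 {J, R, E, Q, K, U, Z}.
    Root B: left subtree has 0 nodes { }, right has 2 {V, L}.
      Root V: left subtree has 0 nodes { }, right has 1 {L}.
    Root Z: left subtree has 6 nodes {J, R, E, Q, K, U}, right has 0 { }.
      Root J: left subtree has 0 nodes { }, right has 5 {R, E, Q, K, U}.
        Root K: left subtree has 3 nodes {R, E, Q}, right has 1 {U}.
          Root E: left subtree has 1 node {R}, right has 1 {Q}.

D N B V L Z J K E R Q U S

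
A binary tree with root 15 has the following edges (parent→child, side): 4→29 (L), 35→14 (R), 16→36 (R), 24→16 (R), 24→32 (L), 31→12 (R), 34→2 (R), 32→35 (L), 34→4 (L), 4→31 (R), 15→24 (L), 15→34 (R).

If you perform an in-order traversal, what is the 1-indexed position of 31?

10

In-order visits the left subtree, then the node, then the right subtree.
At 15: go left to 24.
  At 24: go left to 32.
    At 32: go left to 35.
      At 35: no left child.
      Visit 35.
      At 35: go right to 14.
        14 is a leaf — visit 14.
    Visit 32.
    At 32: no right child.
  Visit 24.
  At 24: go right to 16.
    At 16: no left child.
    Visit 16.
    At 16: go right to 36.
      36 is a leaf — visit 36.
Visit 15.
At 15: go right to 34.
  At 34: go left to 4.
    At 4: go left to 29.
      29 is a leaf — visit 29.
    Visit 4.
    At 4: go right to 31.
      At 31: no left child.
      Visit 31.
      At 31: go right to 12.
        12 is a leaf — visit 12.
  Visit 34.
  At 34: go right to 2.
    2 is a leaf — visit 2.
Full in-order sequence: 35, 14, 32, 24, 16, 36, 15, 29, 4, 31, 12, 34, 2.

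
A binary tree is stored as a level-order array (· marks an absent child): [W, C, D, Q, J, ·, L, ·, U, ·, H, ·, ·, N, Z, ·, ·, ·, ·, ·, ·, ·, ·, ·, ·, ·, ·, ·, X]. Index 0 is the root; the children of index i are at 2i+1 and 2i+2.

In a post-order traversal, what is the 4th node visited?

J

Post-order visits the left subtree, then the right subtree, then the node.
At W: go left to C.
  At C: go left to Q.
    At Q: no left child.
    At Q: go right to U.
      U is a leaf — visit U.
    Visit Q.
  At C: go right to J.
    At J: no left child.
    At J: go right to H.
      H is a leaf — visit H.
    Visit J.
  Visit C.
At W: go right to D.
  At D: no left child.
  At D: go right to L.
    At L: go left to N.
      At N: no left child.
      At N: go right to X.
        X is a leaf — visit X.
      Visit N.
    At L: go right to Z.
      Z is a leaf — visit Z.
    Visit L.
  Visit D.
Visit W.
Full post-order sequence: U, Q, H, J, C, X, N, Z, L, D, W.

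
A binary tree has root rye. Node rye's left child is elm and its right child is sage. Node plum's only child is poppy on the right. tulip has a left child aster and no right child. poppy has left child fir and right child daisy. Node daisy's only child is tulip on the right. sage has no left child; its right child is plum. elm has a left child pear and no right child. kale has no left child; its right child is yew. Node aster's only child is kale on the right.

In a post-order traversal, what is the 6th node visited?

Post-order visits the left subtree, then the right subtree, then the node.
At rye: go left to elm.
  At elm: go left to pear.
    pear is a leaf — visit pear.
  At elm: no right child.
  Visit elm.
At rye: go right to sage.
  At sage: no left child.
  At sage: go right to plum.
    At plum: no left child.
    At plum: go right to poppy.
      At poppy: go left to fir.
        fir is a leaf — visit fir.
      At poppy: go right to daisy.
        At daisy: no left child.
        At daisy: go right to tulip.
          At tulip: go left to aster.
            At aster: no left child.
            At aster: go right to kale.
              At kale: no left child.
              At kale: go right to yew.
                yew is a leaf — visit yew.
              Visit kale.
            Visit aster.
          At tulip: no right child.
          Visit tulip.
        Visit daisy.
      Visit poppy.
    Visit plum.
  Visit sage.
Visit rye.
Full post-order sequence: pear, elm, fir, yew, kale, aster, tulip, daisy, poppy, plum, sage, rye.

aster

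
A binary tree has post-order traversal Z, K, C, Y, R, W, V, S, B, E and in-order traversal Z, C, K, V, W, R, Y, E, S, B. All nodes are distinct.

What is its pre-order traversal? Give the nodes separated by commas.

E, V, C, Z, K, W, R, Y, B, S

The last element of post-order is the root; it splits in-order into left and right subtrees.
Root E: left subtree has 7 nodes {Z, C, K, V, W, R, Y}, right has 2 {S, B}.
  Root V: left subtree has 3 nodes {Z, C, K}, right has 3 {W, R, Y}.
    Root C: left subtree has 1 node {Z}, right has 1 {K}.
    Root W: left subtree has 0 nodes { }, right has 2 {R, Y}.
      Root R: left subtree has 0 nodes { }, right has 1 {Y}.
  Root B: left subtree has 1 node {S}, right has 0 { }.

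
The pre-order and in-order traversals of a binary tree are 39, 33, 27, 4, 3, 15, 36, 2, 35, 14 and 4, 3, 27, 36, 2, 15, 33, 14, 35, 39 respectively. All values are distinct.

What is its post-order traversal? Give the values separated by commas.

3, 4, 2, 36, 15, 27, 14, 35, 33, 39

The first element of pre-order is the root; it splits in-order into left and right subtrees.
Root 39: left subtree has 9 nodes {4, 3, 27, 36, 2, 15, 33, 14, 35}, right has 0 { }.
  Root 33: left subtree has 6 nodes {4, 3, 27, 36, 2, 15}, right has 2 {14, 35}.
    Root 27: left subtree has 2 nodes {4, 3}, right has 3 {36, 2, 15}.
      Root 4: left subtree has 0 nodes { }, right has 1 {3}.
      Root 15: left subtree has 2 nodes {36, 2}, right has 0 { }.
        Root 36: left subtree has 0 nodes { }, right has 1 {2}.
    Root 35: left subtree has 1 node {14}, right has 0 { }.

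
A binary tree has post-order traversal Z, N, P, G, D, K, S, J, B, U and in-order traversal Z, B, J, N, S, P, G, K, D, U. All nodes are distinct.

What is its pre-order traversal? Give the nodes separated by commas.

The last element of post-order is the root; it splits in-order into left and right subtrees.
Root U: left subtree has 9 nodes {Z, B, J, N, S, P, G, K, D}, right has 0 { }.
  Root B: left subtree has 1 node {Z}, right has 7 {J, N, S, P, G, K, D}.
    Root J: left subtree has 0 nodes { }, right has 6 {N, S, P, G, K, D}.
      Root S: left subtree has 1 node {N}, right has 4 {P, G, K, D}.
        Root K: left subtree has 2 nodes {P, G}, right has 1 {D}.
          Root G: left subtree has 1 node {P}, right has 0 { }.

U, B, Z, J, S, N, K, G, P, D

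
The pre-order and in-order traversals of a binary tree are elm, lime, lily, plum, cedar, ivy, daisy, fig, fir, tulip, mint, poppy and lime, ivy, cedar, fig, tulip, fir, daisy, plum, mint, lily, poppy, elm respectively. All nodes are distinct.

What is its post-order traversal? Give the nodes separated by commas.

ivy, tulip, fir, fig, daisy, cedar, mint, plum, poppy, lily, lime, elm

The first element of pre-order is the root; it splits in-order into left and right subtrees.
Root elm: left subtree has 11 nodes {lime, ivy, cedar, fig, tulip, fir, daisy, plum, mint, lily, poppy}, right has 0 { }.
  Root lime: left subtree has 0 nodes { }, right has 10 {ivy, cedar, fig, tulip, fir, daisy, plum, mint, lily, poppy}.
    Root lily: left subtree has 8 nodes {ivy, cedar, fig, tulip, fir, daisy, plum, mint}, right has 1 {poppy}.
      Root plum: left subtree has 6 nodes {ivy, cedar, fig, tulip, fir, daisy}, right has 1 {mint}.
        Root cedar: left subtree has 1 node {ivy}, right has 4 {fig, tulip, fir, daisy}.
          Root daisy: left subtree has 3 nodes {fig, tulip, fir}, right has 0 { }.
            Root fig: left subtree has 0 nodes { }, right has 2 {tulip, fir}.
              Root fir: left subtree has 1 node {tulip}, right has 0 { }.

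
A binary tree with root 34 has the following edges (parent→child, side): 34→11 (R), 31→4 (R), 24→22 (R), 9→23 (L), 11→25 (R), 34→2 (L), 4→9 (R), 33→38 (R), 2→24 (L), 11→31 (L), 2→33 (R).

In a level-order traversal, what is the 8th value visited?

Level-order visits nodes level by level from the root, left to right within each level.
Level 0: 34
Level 1: 2, 11
Level 2: 24, 33, 31, 25
Level 3: 22, 38, 4
Level 4: 9
Level 5: 23
Full level-order sequence: 34, 2, 11, 24, 33, 31, 25, 22, 38, 4, 9, 23.

22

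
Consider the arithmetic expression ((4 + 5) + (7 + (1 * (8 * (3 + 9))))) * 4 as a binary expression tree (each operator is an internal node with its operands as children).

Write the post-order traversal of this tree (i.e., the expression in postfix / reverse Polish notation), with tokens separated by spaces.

Post-order on an expression tree gives postfix notation: for each operator, emit left operand, right operand, then the operator.

4 5 + 7 1 8 3 9 + * * + + 4 *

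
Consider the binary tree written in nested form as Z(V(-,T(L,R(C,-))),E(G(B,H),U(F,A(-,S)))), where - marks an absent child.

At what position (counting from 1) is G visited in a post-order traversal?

8

Post-order visits the left subtree, then the right subtree, then the node.
At Z: go left to V.
  At V: no left child.
  At V: go right to T.
    At T: go left to L.
      L is a leaf — visit L.
    At T: go right to R.
      At R: go left to C.
        C is a leaf — visit C.
      At R: no right child.
      Visit R.
    Visit T.
  Visit V.
At Z: go right to E.
  At E: go left to G.
    At G: go left to B.
      B is a leaf — visit B.
    At G: go right to H.
      H is a leaf — visit H.
    Visit G.
  At E: go right to U.
    At U: go left to F.
      F is a leaf — visit F.
    At U: go right to A.
      At A: no left child.
      At A: go right to S.
        S is a leaf — visit S.
      Visit A.
    Visit U.
  Visit E.
Visit Z.
Full post-order sequence: L, C, R, T, V, B, H, G, F, S, A, U, E, Z.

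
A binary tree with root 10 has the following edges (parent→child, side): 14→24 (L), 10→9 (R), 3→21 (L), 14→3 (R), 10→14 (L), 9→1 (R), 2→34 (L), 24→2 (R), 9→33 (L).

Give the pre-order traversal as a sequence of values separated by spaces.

10 14 24 2 34 3 21 9 33 1

Pre-order visits the node, then its left subtree, then its right subtree.
Visit 10.
At 10: go left to 14.
  Visit 14.
  At 14: go left to 24.
    Visit 24.
    At 24: no left child.
    At 24: go right to 2.
      Visit 2.
      At 2: go left to 34.
        34 is a leaf — visit 34.
      At 2: no right child.
  At 14: go right to 3.
    Visit 3.
    At 3: go left to 21.
      21 is a leaf — visit 21.
    At 3: no right child.
At 10: go right to 9.
  Visit 9.
  At 9: go left to 33.
    33 is a leaf — visit 33.
  At 9: go right to 1.
    1 is a leaf — visit 1.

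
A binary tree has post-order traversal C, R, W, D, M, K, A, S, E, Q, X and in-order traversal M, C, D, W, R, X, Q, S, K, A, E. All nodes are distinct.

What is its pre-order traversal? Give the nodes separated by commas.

X, M, D, C, W, R, Q, E, S, A, K

The last element of post-order is the root; it splits in-order into left and right subtrees.
Root X: left subtree has 5 nodes {M, C, D, W, R}, right has 5 {Q, S, K, A, E}.
  Root M: left subtree has 0 nodes { }, right has 4 {C, D, W, R}.
    Root D: left subtree has 1 node {C}, right has 2 {W, R}.
      Root W: left subtree has 0 nodes { }, right has 1 {R}.
  Root Q: left subtree has 0 nodes { }, right has 4 {S, K, A, E}.
    Root E: left subtree has 3 nodes {S, K, A}, right has 0 { }.
      Root S: left subtree has 0 nodes { }, right has 2 {K, A}.
        Root A: left subtree has 1 node {K}, right has 0 { }.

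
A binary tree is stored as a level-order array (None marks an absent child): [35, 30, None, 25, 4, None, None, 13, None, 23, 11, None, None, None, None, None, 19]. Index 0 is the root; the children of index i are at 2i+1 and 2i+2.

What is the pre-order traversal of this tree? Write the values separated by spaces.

35 30 25 13 19 4 23 11

Pre-order visits the node, then its left subtree, then its right subtree.
Visit 35.
At 35: go left to 30.
  Visit 30.
  At 30: go left to 25.
    Visit 25.
    At 25: go left to 13.
      Visit 13.
      At 13: no left child.
      At 13: go right to 19.
        19 is a leaf — visit 19.
    At 25: no right child.
  At 30: go right to 4.
    Visit 4.
    At 4: go left to 23.
      23 is a leaf — visit 23.
    At 4: go right to 11.
      11 is a leaf — visit 11.
At 35: no right child.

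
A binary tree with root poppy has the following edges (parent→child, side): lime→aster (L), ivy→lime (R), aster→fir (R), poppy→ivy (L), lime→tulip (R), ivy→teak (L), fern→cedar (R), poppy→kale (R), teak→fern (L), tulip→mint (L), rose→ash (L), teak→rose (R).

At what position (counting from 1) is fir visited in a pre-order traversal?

Pre-order visits the node, then its left subtree, then its right subtree.
Visit poppy.
At poppy: go left to ivy.
  Visit ivy.
  At ivy: go left to teak.
    Visit teak.
    At teak: go left to fern.
      Visit fern.
      At fern: no left child.
      At fern: go right to cedar.
        cedar is a leaf — visit cedar.
    At teak: go right to rose.
      Visit rose.
      At rose: go left to ash.
        ash is a leaf — visit ash.
      At rose: no right child.
  At ivy: go right to lime.
    Visit lime.
    At lime: go left to aster.
      Visit aster.
      At aster: no left child.
      At aster: go right to fir.
        fir is a leaf — visit fir.
    At lime: go right to tulip.
      Visit tulip.
      At tulip: go left to mint.
        mint is a leaf — visit mint.
      At tulip: no right child.
At poppy: go right to kale.
  kale is a leaf — visit kale.
Full pre-order sequence: poppy, ivy, teak, fern, cedar, rose, ash, lime, aster, fir, tulip, mint, kale.

10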